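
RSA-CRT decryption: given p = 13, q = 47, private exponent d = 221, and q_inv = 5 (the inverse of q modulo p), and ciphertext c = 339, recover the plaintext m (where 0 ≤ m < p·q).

d_p = d mod (p−1) = 221 mod 12 = 5; d_q = d mod (q−1) = 37.
m₁ = c^(d_p) mod p: c ≡ 1 (mod 13), and 1^5 mod 13 = 1.
m₂ = c^(d_q) mod q: c ≡ 10 (mod 47), and 10^37 mod 47 = 43.
h = q_inv·(m₁ − m₂) mod p = 5·(1 − 43) mod 13 = 11.
m = m₂ + h·q = 43 + 11·47 = 560.

560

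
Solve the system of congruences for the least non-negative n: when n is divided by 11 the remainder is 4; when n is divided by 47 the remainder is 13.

389

From n ≡ 4 (mod 11) write n = 4 + 11t. Substituting into n ≡ 13 (mod 47) gives 11t ≡ 9 (mod 47), and since 11⁻¹ ≡ 30 (mod 47), t ≡ 35. Hence n ≡ 4 + 11·35 = 389 (mod 517).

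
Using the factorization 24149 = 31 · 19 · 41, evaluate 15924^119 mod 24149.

17115

Mod 31: 15924 ≡ 21; by Fermat, exponent reduces to 119 mod 30 = 29; 21^29 ≡ 3 (mod 31).
Mod 19: 15924 ≡ 2; by Fermat, exponent reduces to 119 mod 18 = 11; 2^11 ≡ 15 (mod 19).
Mod 41: 15924 ≡ 16; by Fermat, exponent reduces to 119 mod 40 = 39; 16^39 ≡ 18 (mod 41).
Combine by CRT: x ≡ 3 (mod 31), x ≡ 15 (mod 19), x ≡ 18 (mod 41) ⇒ x ≡ 17115 (mod 24149).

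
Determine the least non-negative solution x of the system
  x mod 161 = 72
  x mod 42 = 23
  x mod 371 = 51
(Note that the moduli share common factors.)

gcd(161, 42) = 7 and 7 | (23 − 72), so the pair is consistent; merging gives x ≡ 233 (mod 966), where 966 = lcm(161, 42).
gcd(966, 371) = 7 and 7 | (51 − 233), so the pair is consistent; merging gives x ≡ 28247 (mod 51198), where 51198 = lcm(966, 371).
The solution is unique modulo lcm(161, 42, 371) = 51198.

28247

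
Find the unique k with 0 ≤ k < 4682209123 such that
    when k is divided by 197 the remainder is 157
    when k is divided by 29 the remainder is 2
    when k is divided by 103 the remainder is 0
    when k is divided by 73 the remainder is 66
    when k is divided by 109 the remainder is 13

3534957322

The moduli are pairwise coprime; N = 197·29·103·73·109 = 4682209123.
N/197 = 23767559; 23767559 ≡ 100 (mod 197); 100·132 ≡ 1, so inverse 132.
N/29 = 161455487; 161455487 ≡ 17 (mod 29); 17·12 ≡ 1, so inverse 12.
N/103 = 45458341; 45458341 ≡ 12 (mod 103); 12·43 ≡ 1, so inverse 43.
N/73 = 64139851; 64139851 ≡ 7 (mod 73); 7·21 ≡ 1, so inverse 21.
N/109 = 42956047; 42956047 ≡ 19 (mod 109); 19·23 ≡ 1, so inverse 23.
k ≡ 157·23767559·132 + 2·161455487·12 + 0·45458341·43 + 66·64139851·21 + 13·42956047·23 = 598175515943.
598175515943 mod 4682209123 = 3534957322.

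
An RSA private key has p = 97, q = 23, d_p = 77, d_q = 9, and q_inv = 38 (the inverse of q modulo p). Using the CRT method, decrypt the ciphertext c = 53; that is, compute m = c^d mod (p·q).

m₁ = c^(d_p) mod p: c ≡ 53 (mod 97), and 53^77 mod 97 = 25.
m₂ = c^(d_q) mod q: c ≡ 7 (mod 23), and 7^9 mod 23 = 15.
h = q_inv·(m₁ − m₂) mod p = 38·(25 − 15) mod 97 = 89.
m = m₂ + h·q = 15 + 89·23 = 2062.

2062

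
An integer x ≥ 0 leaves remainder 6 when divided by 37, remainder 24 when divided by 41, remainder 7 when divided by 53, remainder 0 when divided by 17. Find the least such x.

The moduli are pairwise coprime; N = 37·41·53·17 = 1366817.
N/37 = 36941; 36941 ≡ 15 (mod 37); 15·5 ≡ 1, so inverse 5.
N/41 = 33337; 33337 ≡ 4 (mod 41); 4·31 ≡ 1, so inverse 31.
N/53 = 25789; 25789 ≡ 31 (mod 53); 31·12 ≡ 1, so inverse 12.
N/17 = 80401; 80401 ≡ 8 (mod 17); 8·15 ≡ 1, so inverse 15.
x ≡ 6·36941·5 + 24·33337·31 + 7·25789·12 + 0·80401·15 = 28077234.
28077234 mod 1366817 = 740894.

740894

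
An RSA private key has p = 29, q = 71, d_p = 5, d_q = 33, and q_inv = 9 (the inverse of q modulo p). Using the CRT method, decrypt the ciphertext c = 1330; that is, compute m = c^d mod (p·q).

m₁ = c^(d_p) mod p: c ≡ 25 (mod 29), and 25^5 mod 29 = 20.
m₂ = c^(d_q) mod q: c ≡ 52 (mod 71), and 52^33 mod 71 = 59.
h = q_inv·(m₁ − m₂) mod p = 9·(20 − 59) mod 29 = 26.
m = m₂ + h·q = 59 + 26·71 = 1905.

1905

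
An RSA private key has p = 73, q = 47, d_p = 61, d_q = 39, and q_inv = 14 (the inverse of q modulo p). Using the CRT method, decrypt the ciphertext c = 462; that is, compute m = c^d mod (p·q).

m₁ = c^(d_p) mod p: c ≡ 24 (mod 73), and 24^61 mod 73 = 24.
m₂ = c^(d_q) mod q: c ≡ 39 (mod 47), and 39^39 mod 47 = 43.
h = q_inv·(m₁ − m₂) mod p = 14·(24 − 43) mod 73 = 26.
m = m₂ + h·q = 43 + 26·47 = 1265.

1265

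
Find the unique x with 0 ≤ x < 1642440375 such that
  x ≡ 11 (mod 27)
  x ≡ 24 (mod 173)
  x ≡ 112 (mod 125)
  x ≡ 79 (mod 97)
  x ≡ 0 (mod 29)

The moduli are pairwise coprime; N = 27·173·125·97·29 = 1642440375.
N/27 = 60831125; 60831125 ≡ 17 (mod 27); 17·8 ≡ 1, so inverse 8.
N/173 = 9493875; 9493875 ≡ 154 (mod 173); 154·91 ≡ 1, so inverse 91.
N/125 = 13139523; 13139523 ≡ 23 (mod 125); 23·87 ≡ 1, so inverse 87.
N/97 = 16932375; 16932375 ≡ 55 (mod 97); 55·30 ≡ 1, so inverse 30.
N/29 = 56635875; 56635875 ≡ 6 (mod 29); 6·5 ≡ 1, so inverse 5.
x ≡ 11·60831125·8 + 24·9493875·91 + 112·13139523·87 + 79·16932375·30 + 0·56635875·5 = 194249002862.
194249002862 mod 1642440375 = 441038612.

441038612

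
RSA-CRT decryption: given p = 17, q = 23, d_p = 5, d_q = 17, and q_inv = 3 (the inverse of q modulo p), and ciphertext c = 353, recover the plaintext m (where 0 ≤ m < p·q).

m₁ = c^(d_p) mod p: c ≡ 13 (mod 17), and 13^5 mod 17 = 13.
m₂ = c^(d_q) mod q: c ≡ 8 (mod 23), and 8^17 mod 23 = 13.
h = q_inv·(m₁ − m₂) mod p = 3·(13 − 13) mod 17 = 0.
m = m₂ + h·q = 13 + 0·23 = 13.

13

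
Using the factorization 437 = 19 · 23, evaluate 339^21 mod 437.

410

Mod 19: 339 ≡ 16; by Fermat, exponent reduces to 21 mod 18 = 3; 16^3 ≡ 11 (mod 19).
Mod 23: 339 ≡ 17; 17^21 ≡ 19 (mod 23).
Combine by CRT: x ≡ 11 (mod 19), x ≡ 19 (mod 23) ⇒ x ≡ 410 (mod 437).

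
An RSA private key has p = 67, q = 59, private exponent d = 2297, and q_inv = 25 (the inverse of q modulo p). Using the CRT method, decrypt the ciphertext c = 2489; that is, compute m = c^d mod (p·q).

d_p = d mod (p−1) = 2297 mod 66 = 53; d_q = d mod (q−1) = 35.
m₁ = c^(d_p) mod p: c ≡ 10 (mod 67), and 10^53 mod 67 = 60.
m₂ = c^(d_q) mod q: c ≡ 11 (mod 59), and 11^35 mod 59 = 32.
h = q_inv·(m₁ − m₂) mod p = 25·(60 − 32) mod 67 = 30.
m = m₂ + h·q = 32 + 30·59 = 1802.

1802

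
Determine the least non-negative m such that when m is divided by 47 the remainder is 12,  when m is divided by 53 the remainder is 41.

From m ≡ 12 (mod 47) write m = 12 + 47t. Substituting into m ≡ 41 (mod 53) gives 47t ≡ 29 (mod 53), and since 47⁻¹ ≡ 44 (mod 53), t ≡ 4. Hence m ≡ 12 + 47·4 = 200 (mod 2491).

200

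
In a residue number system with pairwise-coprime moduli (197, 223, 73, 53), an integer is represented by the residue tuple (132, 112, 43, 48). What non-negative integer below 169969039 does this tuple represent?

120530051

The moduli are pairwise coprime; N = 197·223·73·53 = 169969039.
N/197 = 862787; 862787 ≡ 124 (mod 197); 124·170 ≡ 1, so inverse 170.
N/223 = 762193; 762193 ≡ 202 (mod 223); 202·138 ≡ 1, so inverse 138.
N/73 = 2328343; 2328343 ≡ 8 (mod 73); 8·64 ≡ 1, so inverse 64.
N/53 = 3206963; 3206963 ≡ 39 (mod 53); 39·34 ≡ 1, so inverse 34.
x ≡ 132·862787·170 + 112·762193·138 + 43·2328343·64 + 48·3206963·34 = 42782758840.
42782758840 mod 169969039 = 120530051.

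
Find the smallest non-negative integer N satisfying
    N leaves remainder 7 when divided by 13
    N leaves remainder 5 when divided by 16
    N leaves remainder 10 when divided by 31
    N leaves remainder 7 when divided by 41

173765

The moduli are pairwise coprime; M = 13·16·31·41 = 264368.
M/13 = 20336; 20336 ≡ 4 (mod 13); 4·10 ≡ 1, so inverse 10.
M/16 = 16523; 16523 ≡ 11 (mod 16); 11·3 ≡ 1, so inverse 3.
M/31 = 8528; 8528 ≡ 3 (mod 31); 3·21 ≡ 1, so inverse 21.
M/41 = 6448; 6448 ≡ 11 (mod 41); 11·15 ≡ 1, so inverse 15.
N ≡ 7·20336·10 + 5·16523·3 + 10·8528·21 + 7·6448·15 = 4139285.
4139285 mod 264368 = 173765.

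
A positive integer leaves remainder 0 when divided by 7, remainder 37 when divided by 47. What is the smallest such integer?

Combine the congruences pairwise.
From a ≡ 0 (mod 7) write a = 0 + 7t. Substituting into a ≡ 37 (mod 47) gives 7t ≡ 37 (mod 47), and since 7⁻¹ ≡ 27 (mod 47), t ≡ 12. Hence a ≡ 0 + 7·12 = 84 (mod 329).

84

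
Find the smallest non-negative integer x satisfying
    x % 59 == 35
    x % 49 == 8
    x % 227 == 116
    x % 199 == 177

35895399

The moduli are pairwise coprime; N = 59·49·227·199 = 130595143.
N/59 = 2213477; 2213477 ≡ 33 (mod 59); 33·34 ≡ 1, so inverse 34.
N/49 = 2665207; 2665207 ≡ 48 (mod 49); 48·48 ≡ 1, so inverse 48.
N/227 = 575309; 575309 ≡ 91 (mod 227); 91·5 ≡ 1, so inverse 5.
N/199 = 656257; 656257 ≡ 154 (mod 199); 154·84 ≡ 1, so inverse 84.
x ≡ 35·2213477·34 + 8·2665207·48 + 116·575309·5 + 177·656257·84 = 13748385414.
13748385414 mod 130595143 = 35895399.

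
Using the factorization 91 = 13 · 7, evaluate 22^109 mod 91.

22

Mod 13: 22 ≡ 9; by Fermat, exponent reduces to 109 mod 12 = 1; 9^1 ≡ 9 (mod 13).
Mod 7: 22 ≡ 1; by Fermat, exponent reduces to 109 mod 6 = 1; 1^1 ≡ 1 (mod 7).
Combine by CRT: x ≡ 9 (mod 13), x ≡ 1 (mod 7) ⇒ x ≡ 22 (mod 91).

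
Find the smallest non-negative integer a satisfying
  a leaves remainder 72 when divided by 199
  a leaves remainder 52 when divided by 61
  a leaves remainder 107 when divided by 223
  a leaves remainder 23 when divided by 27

19668038

The moduli are pairwise coprime; N = 199·61·223·27 = 73088919.
N/199 = 367281; 367281 ≡ 126 (mod 199); 126·169 ≡ 1, so inverse 169.
N/61 = 1198179; 1198179 ≡ 17 (mod 61); 17·18 ≡ 1, so inverse 18.
N/223 = 327753; 327753 ≡ 166 (mod 223); 166·133 ≡ 1, so inverse 133.
N/27 = 2706997; 2706997 ≡ 4 (mod 27); 4·7 ≡ 1, so inverse 7.
a ≡ 72·367281·169 + 52·1198179·18 + 107·327753·133 + 23·2706997·7 = 10690650212.
10690650212 mod 73088919 = 19668038.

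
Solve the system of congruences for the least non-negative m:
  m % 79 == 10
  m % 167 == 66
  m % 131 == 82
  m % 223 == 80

353556768

The moduli are pairwise coprime; N = 79·167·131·223 = 385407109.
N/79 = 4878571; 4878571 ≡ 5 (mod 79); 5·16 ≡ 1, so inverse 16.
N/167 = 2307827; 2307827 ≡ 54 (mod 167); 54·133 ≡ 1, so inverse 133.
N/131 = 2942039; 2942039 ≡ 41 (mod 131); 41·16 ≡ 1, so inverse 16.
N/223 = 1728283; 1728283 ≡ 33 (mod 223); 33·196 ≡ 1, so inverse 196.
m ≡ 10·4878571·16 + 66·2307827·133 + 82·2942039·16 + 80·1728283·196 = 51998109374.
51998109374 mod 385407109 = 353556768.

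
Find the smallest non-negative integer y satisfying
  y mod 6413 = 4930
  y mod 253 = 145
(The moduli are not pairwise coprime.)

gcd(6413, 253) = 11 and 11 | (145 − 4930), so the pair is consistent; merging gives y ≡ 43408 (mod 147499), where 147499 = lcm(6413, 253).
The solution is unique modulo lcm(6413, 253) = 147499.

43408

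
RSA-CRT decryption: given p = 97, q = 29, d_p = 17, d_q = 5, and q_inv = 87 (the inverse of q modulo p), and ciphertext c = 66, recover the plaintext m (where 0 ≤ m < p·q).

m₁ = c^(d_p) mod p: c ≡ 66 (mod 97), and 66^17 mod 97 = 49.
m₂ = c^(d_q) mod q: c ≡ 8 (mod 29), and 8^5 mod 29 = 27.
h = q_inv·(m₁ − m₂) mod p = 87·(49 − 27) mod 97 = 71.
m = m₂ + h·q = 27 + 71·29 = 2086.

2086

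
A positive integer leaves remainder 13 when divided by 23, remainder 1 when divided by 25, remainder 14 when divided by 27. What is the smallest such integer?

The moduli are pairwise coprime; N = 23·25·27 = 15525.
N/23 = 675; 675 ≡ 8 (mod 23); 8·3 ≡ 1, so inverse 3.
N/25 = 621; 621 ≡ 21 (mod 25); 21·6 ≡ 1, so inverse 6.
N/27 = 575; 575 ≡ 8 (mod 27); 8·17 ≡ 1, so inverse 17.
x ≡ 13·675·3 + 1·621·6 + 14·575·17 = 166901.
166901 mod 15525 = 11651.

11651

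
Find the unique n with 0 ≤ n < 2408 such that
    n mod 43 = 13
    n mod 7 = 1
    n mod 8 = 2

The moduli are pairwise coprime; M = 43·7·8 = 2408.
M/43 = 56; 56 ≡ 13 (mod 43); 13·10 ≡ 1, so inverse 10.
M/7 = 344; 344 ≡ 1 (mod 7), inverse 1.
M/8 = 301; 301 ≡ 5 (mod 8); 5·5 ≡ 1, so inverse 5.
n ≡ 13·56·10 + 1·344·1 + 2·301·5 = 10634.
10634 mod 2408 = 1002.

1002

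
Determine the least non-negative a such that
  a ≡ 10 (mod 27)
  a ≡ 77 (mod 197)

4411

From a ≡ 10 (mod 27) write a = 10 + 27t. Substituting into a ≡ 77 (mod 197) gives 27t ≡ 67 (mod 197), and since 27⁻¹ ≡ 73 (mod 197), t ≡ 163. Hence a ≡ 10 + 27·163 = 4411 (mod 5319).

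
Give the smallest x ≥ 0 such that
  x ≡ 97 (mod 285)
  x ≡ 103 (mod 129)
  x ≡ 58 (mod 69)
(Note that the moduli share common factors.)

258877

gcd(285, 129) = 3 and 3 | (103 − 97), so the pair is consistent; merging gives x ≡ 1522 (mod 12255), where 12255 = lcm(285, 129).
gcd(12255, 69) = 3 and 3 | (58 − 1522), so the pair is consistent; merging gives x ≡ 258877 (mod 281865), where 281865 = lcm(12255, 69).
The solution is unique modulo lcm(285, 129, 69) = 281865.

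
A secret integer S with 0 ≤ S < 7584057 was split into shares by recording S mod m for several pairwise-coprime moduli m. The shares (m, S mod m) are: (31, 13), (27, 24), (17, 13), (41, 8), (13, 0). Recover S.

623454

The moduli are pairwise coprime; N = 31·27·17·41·13 = 7584057.
N/31 = 244647; 244647 ≡ 26 (mod 31); 26·6 ≡ 1, so inverse 6.
N/27 = 280891; 280891 ≡ 10 (mod 27); 10·19 ≡ 1, so inverse 19.
N/17 = 446121; 446121 ≡ 7 (mod 17); 7·5 ≡ 1, so inverse 5.
N/41 = 184977; 184977 ≡ 26 (mod 41); 26·30 ≡ 1, so inverse 30.
N/13 = 583389; 583389 ≡ 1 (mod 13), inverse 1.
S ≡ 13·244647·6 + 24·280891·19 + 13·446121·5 + 8·184977·30 + 0·583389·1 = 220561107.
220561107 mod 7584057 = 623454.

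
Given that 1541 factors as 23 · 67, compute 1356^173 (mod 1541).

Mod 23: 1356 ≡ 22; by Fermat, exponent reduces to 173 mod 22 = 19; 22^19 ≡ 22 (mod 23).
Mod 67: 1356 ≡ 16; by Fermat, exponent reduces to 173 mod 66 = 41; 16^41 ≡ 33 (mod 67).
Combine by CRT: x ≡ 22 (mod 23), x ≡ 33 (mod 67) ⇒ x ≡ 1172 (mod 1541).

1172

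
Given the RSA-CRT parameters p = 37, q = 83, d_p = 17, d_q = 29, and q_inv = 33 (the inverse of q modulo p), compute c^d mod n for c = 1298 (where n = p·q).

2948

m₁ = c^(d_p) mod p: c ≡ 3 (mod 37), and 3^17 mod 37 = 25.
m₂ = c^(d_q) mod q: c ≡ 53 (mod 83), and 53^29 mod 83 = 43.
h = q_inv·(m₁ − m₂) mod p = 33·(25 − 43) mod 37 = 35.
m = m₂ + h·q = 43 + 35·83 = 2948.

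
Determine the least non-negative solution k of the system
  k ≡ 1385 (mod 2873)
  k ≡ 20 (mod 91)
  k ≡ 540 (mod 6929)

gcd(2873, 91) = 13 and 13 | (20 − 1385), so the pair is consistent; merging gives k ≡ 1385 (mod 20111), where 20111 = lcm(2873, 91).
gcd(20111, 6929) = 169 and 169 | (540 − 1385), so the pair is consistent; merging gives k ≡ 644937 (mod 824551), where 824551 = lcm(20111, 6929).
The solution is unique modulo lcm(2873, 91, 6929) = 824551.

644937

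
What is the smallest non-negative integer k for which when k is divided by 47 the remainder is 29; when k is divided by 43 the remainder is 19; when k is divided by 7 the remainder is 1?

The moduli are pairwise coprime; N = 47·43·7 = 14147.
N/47 = 301; 301 ≡ 19 (mod 47); 19·5 ≡ 1, so inverse 5.
N/43 = 329; 329 ≡ 28 (mod 43); 28·20 ≡ 1, so inverse 20.
N/7 = 2021; 2021 ≡ 5 (mod 7); 5·3 ≡ 1, so inverse 3.
k ≡ 29·301·5 + 19·329·20 + 1·2021·3 = 174728.
174728 mod 14147 = 4964.

4964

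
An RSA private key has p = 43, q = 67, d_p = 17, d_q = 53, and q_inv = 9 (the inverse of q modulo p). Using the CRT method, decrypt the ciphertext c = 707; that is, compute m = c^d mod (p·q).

2039

m₁ = c^(d_p) mod p: c ≡ 19 (mod 43), and 19^17 mod 43 = 18.
m₂ = c^(d_q) mod q: c ≡ 37 (mod 67), and 37^53 mod 67 = 29.
h = q_inv·(m₁ − m₂) mod p = 9·(18 − 29) mod 43 = 30.
m = m₂ + h·q = 29 + 30·67 = 2039.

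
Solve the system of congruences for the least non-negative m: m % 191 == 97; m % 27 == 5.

1625

Combine the congruences pairwise.
From m ≡ 97 (mod 191) write m = 97 + 191t. Substituting into m ≡ 5 (mod 27) gives 191t ≡ 16 (mod 27), and since 2⁻¹ ≡ 14 (mod 27), t ≡ 8. Hence m ≡ 97 + 191·8 = 1625 (mod 5157).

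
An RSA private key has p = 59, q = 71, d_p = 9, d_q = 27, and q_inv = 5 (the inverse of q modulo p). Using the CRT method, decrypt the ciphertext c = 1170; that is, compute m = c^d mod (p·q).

m₁ = c^(d_p) mod p: c ≡ 49 (mod 59), and 49^9 mod 59 = 27.
m₂ = c^(d_q) mod q: c ≡ 34 (mod 71), and 34^27 mod 71 = 23.
h = q_inv·(m₁ − m₂) mod p = 5·(27 − 23) mod 59 = 20.
m = m₂ + h·q = 23 + 20·71 = 1443.

1443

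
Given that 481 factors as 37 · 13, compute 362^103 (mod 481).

119

Mod 37: 362 ≡ 29; by Fermat, exponent reduces to 103 mod 36 = 31; 29^31 ≡ 8 (mod 37).
Mod 13: 362 ≡ 11; by Fermat, exponent reduces to 103 mod 12 = 7; 11^7 ≡ 2 (mod 13).
Combine by CRT: x ≡ 8 (mod 37), x ≡ 2 (mod 13) ⇒ x ≡ 119 (mod 481).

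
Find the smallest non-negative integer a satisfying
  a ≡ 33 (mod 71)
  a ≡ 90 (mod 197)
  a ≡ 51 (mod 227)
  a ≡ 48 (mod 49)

79783514

The moduli are pairwise coprime; N = 71·197·227·49 = 155577401.
N/71 = 2191231; 2191231 ≡ 29 (mod 71); 29·49 ≡ 1, so inverse 49.
N/197 = 789733; 789733 ≡ 157 (mod 197); 157·64 ≡ 1, so inverse 64.
N/227 = 685363; 685363 ≡ 50 (mod 227); 50·168 ≡ 1, so inverse 168.
N/49 = 3175049; 3175049 ≡ 45 (mod 49); 45·12 ≡ 1, so inverse 12.
a ≡ 33·2191231·49 + 90·789733·64 + 51·685363·168 + 48·3175049·12 = 15793101015.
15793101015 mod 155577401 = 79783514.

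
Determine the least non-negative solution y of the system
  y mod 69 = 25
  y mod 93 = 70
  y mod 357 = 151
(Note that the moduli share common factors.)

8719

Combine the congruences pairwise.
gcd(69, 93) = 3 and 3 | (70 − 25), so the pair is consistent; merging gives y ≡ 163 (mod 2139), where 2139 = lcm(69, 93).
gcd(2139, 357) = 3 and 3 | (151 − 163), so the pair is consistent; merging gives y ≡ 8719 (mod 254541), where 254541 = lcm(2139, 357).
The solution is unique modulo lcm(69, 93, 357) = 254541.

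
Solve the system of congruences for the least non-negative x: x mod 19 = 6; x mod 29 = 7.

Combine the congruences pairwise.
From x ≡ 6 (mod 19) write x = 6 + 19t. Substituting into x ≡ 7 (mod 29) gives 19t ≡ 1 (mod 29), and since 19⁻¹ ≡ 26 (mod 29), t ≡ 26. Hence x ≡ 6 + 19·26 = 500 (mod 551).

500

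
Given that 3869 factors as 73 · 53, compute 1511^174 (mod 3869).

1122

Mod 73: 1511 ≡ 51; by Fermat, exponent reduces to 174 mod 72 = 30; 51^30 ≡ 27 (mod 73).
Mod 53: 1511 ≡ 27; by Fermat, exponent reduces to 174 mod 52 = 18; 27^18 ≡ 9 (mod 53).
Combine by CRT: x ≡ 27 (mod 73), x ≡ 9 (mod 53) ⇒ x ≡ 1122 (mod 3869).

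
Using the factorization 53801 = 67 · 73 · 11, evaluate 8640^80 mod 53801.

Mod 67: 8640 ≡ 64; by Fermat, exponent reduces to 80 mod 66 = 14; 64^14 ≡ 40 (mod 67).
Mod 73: 8640 ≡ 26; by Fermat, exponent reduces to 80 mod 72 = 8; 26^8 ≡ 16 (mod 73).
Mod 11: 8640 ≡ 5; since 10 | 80, by Fermat 5^80 ≡ 1 (mod 11).
Combine by CRT: x ≡ 40 (mod 67), x ≡ 16 (mod 73), x ≡ 1 (mod 11) ⇒ x ≡ 39436 (mod 53801).

39436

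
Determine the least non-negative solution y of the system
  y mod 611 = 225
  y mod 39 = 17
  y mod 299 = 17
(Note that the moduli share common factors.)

Combine the congruences pairwise.
gcd(611, 39) = 13 and 13 | (17 − 225), so the pair is consistent; merging gives y ≡ 836 (mod 1833), where 1833 = lcm(611, 39).
gcd(1833, 299) = 13 and 13 | (17 − 836), so the pair is consistent; merging gives y ≡ 4502 (mod 42159), where 42159 = lcm(1833, 299).
The solution is unique modulo lcm(611, 39, 299) = 42159.

4502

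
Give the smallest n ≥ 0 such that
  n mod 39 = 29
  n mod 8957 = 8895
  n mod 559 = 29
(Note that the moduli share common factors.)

447788

gcd(39, 8957) = 13 and 13 | (8895 − 29), so the pair is consistent; merging gives n ≡ 17852 (mod 26871), where 26871 = lcm(39, 8957).
gcd(26871, 559) = 13 and 13 | (29 − 17852), so the pair is consistent; merging gives n ≡ 447788 (mod 1155453), where 1155453 = lcm(26871, 559).
The solution is unique modulo lcm(39, 8957, 559) = 1155453.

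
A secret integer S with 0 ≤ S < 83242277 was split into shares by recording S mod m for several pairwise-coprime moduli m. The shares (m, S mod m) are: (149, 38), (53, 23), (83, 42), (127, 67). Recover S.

The moduli are pairwise coprime; N = 149·53·83·127 = 83242277.
N/149 = 558673; 558673 ≡ 72 (mod 149); 72·89 ≡ 1, so inverse 89.
N/53 = 1570609; 1570609 ≡ 7 (mod 53); 7·38 ≡ 1, so inverse 38.
N/83 = 1002919; 1002919 ≡ 30 (mod 83); 30·36 ≡ 1, so inverse 36.
N/127 = 655451; 655451 ≡ 4 (mod 127); 4·32 ≡ 1, so inverse 32.
S ≡ 38·558673·89 + 23·1570609·38 + 42·1002919·36 + 67·655451·32 = 6183844824.
6183844824 mod 83242277 = 23916326.

23916326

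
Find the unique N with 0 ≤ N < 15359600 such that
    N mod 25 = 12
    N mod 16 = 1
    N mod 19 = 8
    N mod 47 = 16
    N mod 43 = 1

Combine the congruences pairwise.
From N ≡ 12 (mod 25) write N = 12 + 25t. Substituting into N ≡ 1 (mod 16) gives 25t ≡ 5 (mod 16), and since 9⁻¹ ≡ 9 (mod 16), t ≡ 13. Hence N ≡ 12 + 25·13 = 337 (mod 400).
From N ≡ 337 (mod 400) write N = 337 + 400t. Substituting into N ≡ 8 (mod 19) gives 400t ≡ 13 (mod 19), and since 1⁻¹ ≡ 1 (mod 19), t ≡ 13. Hence N ≡ 337 + 400·13 = 5537 (mod 7600).
From N ≡ 5537 (mod 7600) write N = 5537 + 7600t. Substituting into N ≡ 16 (mod 47) gives 7600t ≡ 25 (mod 47), and since 33⁻¹ ≡ 10 (mod 47), t ≡ 15. Hence N ≡ 5537 + 7600·15 = 119537 (mod 357200).
From N ≡ 119537 (mod 357200) write N = 119537 + 357200t. Substituting into N ≡ 1 (mod 43) gives 357200t ≡ 4 (mod 43), and since 42⁻¹ ≡ 42 (mod 43), t ≡ 39. Hence N ≡ 119537 + 357200·39 = 14050337 (mod 15359600).

14050337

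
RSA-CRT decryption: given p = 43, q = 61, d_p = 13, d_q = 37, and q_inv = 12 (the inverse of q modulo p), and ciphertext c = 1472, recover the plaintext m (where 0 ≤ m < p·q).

2102

m₁ = c^(d_p) mod p: c ≡ 10 (mod 43), and 10^13 mod 43 = 38.
m₂ = c^(d_q) mod q: c ≡ 8 (mod 61), and 8^37 mod 61 = 28.
h = q_inv·(m₁ − m₂) mod p = 12·(38 − 28) mod 43 = 34.
m = m₂ + h·q = 28 + 34·61 = 2102.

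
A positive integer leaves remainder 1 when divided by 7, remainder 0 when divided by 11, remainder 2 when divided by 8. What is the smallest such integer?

330

The moduli are pairwise coprime; N = 7·11·8 = 616.
N/7 = 88; 88 ≡ 4 (mod 7); 4·2 ≡ 1, so inverse 2.
N/11 = 56; 56 ≡ 1 (mod 11), inverse 1.
N/8 = 77; 77 ≡ 5 (mod 8); 5·5 ≡ 1, so inverse 5.
k ≡ 1·88·2 + 0·56·1 + 2·77·5 = 946.
946 mod 616 = 330.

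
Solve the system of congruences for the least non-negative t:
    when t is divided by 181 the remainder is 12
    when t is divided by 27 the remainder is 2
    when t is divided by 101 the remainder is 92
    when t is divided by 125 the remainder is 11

13308761

From t ≡ 12 (mod 181) write t = 12 + 181s. Substituting into t ≡ 2 (mod 27) gives 181s ≡ 17 (mod 27), and since 19⁻¹ ≡ 10 (mod 27), s ≡ 8. Hence t ≡ 12 + 181·8 = 1460 (mod 4887).
From t ≡ 1460 (mod 4887) write t = 1460 + 4887s. Substituting into t ≡ 92 (mod 101) gives 4887s ≡ 46 (mod 101), and since 39⁻¹ ≡ 57 (mod 101), s ≡ 97. Hence t ≡ 1460 + 4887·97 = 475499 (mod 493587).
From t ≡ 475499 (mod 493587) write t = 475499 + 493587s. Substituting into t ≡ 11 (mod 125) gives 493587s ≡ 12 (mod 125), and since 87⁻¹ ≡ 23 (mod 125), s ≡ 26. Hence t ≡ 475499 + 493587·26 = 13308761 (mod 61698375).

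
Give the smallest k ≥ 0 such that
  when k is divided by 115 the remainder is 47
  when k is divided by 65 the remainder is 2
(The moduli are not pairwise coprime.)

392

gcd(115, 65) = 5 and 5 | (2 − 47), so the pair is consistent; merging gives k ≡ 392 (mod 1495), where 1495 = lcm(115, 65).
The solution is unique modulo lcm(115, 65) = 1495.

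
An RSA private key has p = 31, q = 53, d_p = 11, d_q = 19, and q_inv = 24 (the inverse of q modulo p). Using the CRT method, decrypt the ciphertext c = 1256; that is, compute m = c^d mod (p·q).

729

m₁ = c^(d_p) mod p: c ≡ 16 (mod 31), and 16^11 mod 31 = 16.
m₂ = c^(d_q) mod q: c ≡ 37 (mod 53), and 37^19 mod 53 = 40.
h = q_inv·(m₁ − m₂) mod p = 24·(16 − 40) mod 31 = 13.
m = m₂ + h·q = 40 + 13·53 = 729.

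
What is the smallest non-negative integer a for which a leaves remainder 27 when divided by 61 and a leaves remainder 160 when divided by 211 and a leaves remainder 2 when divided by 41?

The moduli are pairwise coprime; N = 61·211·41 = 527711.
N/61 = 8651; 8651 ≡ 50 (mod 61); 50·11 ≡ 1, so inverse 11.
N/211 = 2501; 2501 ≡ 180 (mod 211); 180·34 ≡ 1, so inverse 34.
N/41 = 12871; 12871 ≡ 38 (mod 41); 38·27 ≡ 1, so inverse 27.
a ≡ 27·8651·11 + 160·2501·34 + 2·12871·27 = 16869821.
16869821 mod 527711 = 510780.

510780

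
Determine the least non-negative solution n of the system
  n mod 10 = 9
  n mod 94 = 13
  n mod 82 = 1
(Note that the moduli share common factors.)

19189

gcd(10, 94) = 2 and 2 | (13 − 9), so the pair is consistent; merging gives n ≡ 389 (mod 470), where 470 = lcm(10, 94).
gcd(470, 82) = 2 and 2 | (1 − 389), so the pair is consistent; merging gives n ≡ 19189 (mod 19270), where 19270 = lcm(470, 82).
The solution is unique modulo lcm(10, 94, 82) = 19270.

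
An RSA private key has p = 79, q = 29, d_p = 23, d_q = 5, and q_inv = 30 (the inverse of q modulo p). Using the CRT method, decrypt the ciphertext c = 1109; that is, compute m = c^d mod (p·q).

m₁ = c^(d_p) mod p: c ≡ 3 (mod 79), and 3^23 mod 79 = 74.
m₂ = c^(d_q) mod q: c ≡ 7 (mod 29), and 7^5 mod 29 = 16.
h = q_inv·(m₁ − m₂) mod p = 30·(74 − 16) mod 79 = 2.
m = m₂ + h·q = 16 + 2·29 = 74.

74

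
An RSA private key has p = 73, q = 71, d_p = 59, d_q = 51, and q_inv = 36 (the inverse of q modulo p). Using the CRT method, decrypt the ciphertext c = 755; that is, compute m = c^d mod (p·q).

m₁ = c^(d_p) mod p: c ≡ 25 (mod 73), and 25^59 mod 73 = 23.
m₂ = c^(d_q) mod q: c ≡ 45 (mod 71), and 45^51 mod 71 = 37.
h = q_inv·(m₁ − m₂) mod p = 36·(23 − 37) mod 73 = 7.
m = m₂ + h·q = 37 + 7·71 = 534.

534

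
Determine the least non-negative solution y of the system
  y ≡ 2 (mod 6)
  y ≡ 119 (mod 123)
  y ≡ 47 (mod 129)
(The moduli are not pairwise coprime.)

6884

gcd(6, 123) = 3 and 3 | (119 − 2), so the pair is consistent; merging gives y ≡ 242 (mod 246), where 246 = lcm(6, 123).
gcd(246, 129) = 3 and 3 | (47 − 242), so the pair is consistent; merging gives y ≡ 6884 (mod 10578), where 10578 = lcm(246, 129).
The solution is unique modulo lcm(6, 123, 129) = 10578.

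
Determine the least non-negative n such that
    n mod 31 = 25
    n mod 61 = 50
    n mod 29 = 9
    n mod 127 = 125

Combine the congruences pairwise.
From n ≡ 25 (mod 31) write n = 25 + 31t. Substituting into n ≡ 50 (mod 61) gives 31t ≡ 25 (mod 61), and since 31⁻¹ ≡ 2 (mod 61), t ≡ 50. Hence n ≡ 25 + 31·50 = 1575 (mod 1891).
From n ≡ 1575 (mod 1891) write n = 1575 + 1891t. Substituting into n ≡ 9 (mod 29) gives 1891t ≡ 0 (mod 29), and since 6⁻¹ ≡ 5 (mod 29), t ≡ 0. Hence n ≡ 1575 + 1891·0 = 1575 (mod 54839).
From n ≡ 1575 (mod 54839) write n = 1575 + 54839t. Substituting into n ≡ 125 (mod 127) gives 54839t ≡ 74 (mod 127), and since 102⁻¹ ≡ 66 (mod 127), t ≡ 58. Hence n ≡ 1575 + 54839·58 = 3182237 (mod 6964553).

3182237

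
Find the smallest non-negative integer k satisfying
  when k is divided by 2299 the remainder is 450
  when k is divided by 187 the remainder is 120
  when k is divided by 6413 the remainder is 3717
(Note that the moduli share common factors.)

gcd(2299, 187) = 11 and 11 | (120 − 450), so the pair is consistent; merging gives k ≡ 25739 (mod 39083), where 39083 = lcm(2299, 187).
gcd(39083, 6413) = 121 and 121 | (3717 − 25739), so the pair is consistent; merging gives k ≡ 260237 (mod 2071399), where 2071399 = lcm(39083, 6413).
The solution is unique modulo lcm(2299, 187, 6413) = 2071399.

260237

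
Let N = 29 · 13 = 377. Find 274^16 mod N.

53

Mod 29: 274 ≡ 13; 13^16 ≡ 24 (mod 29).
Mod 13: 274 ≡ 1; by Fermat, exponent reduces to 16 mod 12 = 4; 1^4 ≡ 1 (mod 13).
Combine by CRT: x ≡ 24 (mod 29), x ≡ 1 (mod 13) ⇒ x ≡ 53 (mod 377).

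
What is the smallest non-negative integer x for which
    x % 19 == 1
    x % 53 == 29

From x ≡ 1 (mod 19) write x = 1 + 19t. Substituting into x ≡ 29 (mod 53) gives 19t ≡ 28 (mod 53), and since 19⁻¹ ≡ 14 (mod 53), t ≡ 21. Hence x ≡ 1 + 19·21 = 400 (mod 1007).

400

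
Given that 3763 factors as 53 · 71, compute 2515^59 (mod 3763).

Mod 53: 2515 ≡ 24; by Fermat, exponent reduces to 59 mod 52 = 7; 24^7 ≡ 36 (mod 53).
Mod 71: 2515 ≡ 30; 30^59 ≡ 20 (mod 71).
Combine by CRT: x ≡ 36 (mod 53), x ≡ 20 (mod 71) ⇒ x ≡ 3428 (mod 3763).

3428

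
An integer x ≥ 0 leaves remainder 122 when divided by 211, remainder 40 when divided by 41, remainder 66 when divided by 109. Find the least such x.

553786

The moduli are pairwise coprime; N = 211·41·109 = 942959.
N/211 = 4469; 4469 ≡ 38 (mod 211); 38·50 ≡ 1, so inverse 50.
N/41 = 22999; 22999 ≡ 39 (mod 41); 39·20 ≡ 1, so inverse 20.
N/109 = 8651; 8651 ≡ 40 (mod 109); 40·30 ≡ 1, so inverse 30.
x ≡ 122·4469·50 + 40·22999·20 + 66·8651·30 = 62789080.
62789080 mod 942959 = 553786.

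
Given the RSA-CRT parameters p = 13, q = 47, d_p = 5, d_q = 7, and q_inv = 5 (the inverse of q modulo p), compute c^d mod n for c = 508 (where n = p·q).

456

m₁ = c^(d_p) mod p: c ≡ 1 (mod 13), and 1^5 mod 13 = 1.
m₂ = c^(d_q) mod q: c ≡ 38 (mod 47), and 38^7 mod 47 = 33.
h = q_inv·(m₁ − m₂) mod p = 5·(1 − 33) mod 13 = 9.
m = m₂ + h·q = 33 + 9·47 = 456.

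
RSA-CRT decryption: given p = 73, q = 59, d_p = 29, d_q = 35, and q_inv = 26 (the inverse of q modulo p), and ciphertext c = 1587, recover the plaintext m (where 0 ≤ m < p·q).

400

m₁ = c^(d_p) mod p: c ≡ 54 (mod 73), and 54^29 mod 73 = 35.
m₂ = c^(d_q) mod q: c ≡ 53 (mod 59), and 53^35 mod 59 = 46.
h = q_inv·(m₁ − m₂) mod p = 26·(35 − 46) mod 73 = 6.
m = m₂ + h·q = 46 + 6·59 = 400.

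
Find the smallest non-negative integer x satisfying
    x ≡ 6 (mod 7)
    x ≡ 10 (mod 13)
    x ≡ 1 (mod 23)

1427

The moduli are pairwise coprime; N = 7·13·23 = 2093.
N/7 = 299; 299 ≡ 5 (mod 7); 5·3 ≡ 1, so inverse 3.
N/13 = 161; 161 ≡ 5 (mod 13); 5·8 ≡ 1, so inverse 8.
N/23 = 91; 91 ≡ 22 (mod 23); 22·22 ≡ 1, so inverse 22.
x ≡ 6·299·3 + 10·161·8 + 1·91·22 = 20264.
20264 mod 2093 = 1427.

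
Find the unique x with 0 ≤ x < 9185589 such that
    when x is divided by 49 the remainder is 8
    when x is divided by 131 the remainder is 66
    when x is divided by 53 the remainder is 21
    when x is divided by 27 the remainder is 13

From x ≡ 8 (mod 49) write x = 8 + 49t. Substituting into x ≡ 66 (mod 131) gives 49t ≡ 58 (mod 131), and since 49⁻¹ ≡ 123 (mod 131), t ≡ 60. Hence x ≡ 8 + 49·60 = 2948 (mod 6419).
From x ≡ 2948 (mod 6419) write x = 2948 + 6419t. Substituting into x ≡ 21 (mod 53) gives 6419t ≡ 41 (mod 53), and since 6⁻¹ ≡ 9 (mod 53), t ≡ 51. Hence x ≡ 2948 + 6419·51 = 330317 (mod 340207).
From x ≡ 330317 (mod 340207) write x = 330317 + 340207t. Substituting into x ≡ 13 (mod 27) gives 340207t ≡ 14 (mod 27), and since 7⁻¹ ≡ 4 (mod 27), t ≡ 2. Hence x ≡ 330317 + 340207·2 = 1010731 (mod 9185589).

1010731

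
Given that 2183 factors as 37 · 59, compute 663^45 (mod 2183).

667

Mod 37: 663 ≡ 34; by Fermat, exponent reduces to 45 mod 36 = 9; 34^9 ≡ 1 (mod 37).
Mod 59: 663 ≡ 14; 14^45 ≡ 18 (mod 59).
Combine by CRT: x ≡ 1 (mod 37), x ≡ 18 (mod 59) ⇒ x ≡ 667 (mod 2183).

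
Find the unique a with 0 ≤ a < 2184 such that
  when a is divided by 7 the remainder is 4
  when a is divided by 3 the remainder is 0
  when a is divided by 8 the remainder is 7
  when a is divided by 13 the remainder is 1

The moduli are pairwise coprime; N = 7·3·8·13 = 2184.
N/7 = 312; 312 ≡ 4 (mod 7); 4·2 ≡ 1, so inverse 2.
N/3 = 728; 728 ≡ 2 (mod 3); 2·2 ≡ 1, so inverse 2.
N/8 = 273; 273 ≡ 1 (mod 8), inverse 1.
N/13 = 168; 168 ≡ 12 (mod 13); 12·12 ≡ 1, so inverse 12.
a ≡ 4·312·2 + 0·728·2 + 7·273·1 + 1·168·12 = 6423.
6423 mod 2184 = 2055.

2055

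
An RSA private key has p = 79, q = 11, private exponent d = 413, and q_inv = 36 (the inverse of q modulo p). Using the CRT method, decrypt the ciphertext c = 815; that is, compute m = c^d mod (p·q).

705

d_p = d mod (p−1) = 413 mod 78 = 23; d_q = d mod (q−1) = 3.
m₁ = c^(d_p) mod p: c ≡ 25 (mod 79), and 25^23 mod 79 = 73.
m₂ = c^(d_q) mod q: c ≡ 1 (mod 11), and 1^3 mod 11 = 1.
h = q_inv·(m₁ − m₂) mod p = 36·(73 − 1) mod 79 = 64.
m = m₂ + h·q = 1 + 64·11 = 705.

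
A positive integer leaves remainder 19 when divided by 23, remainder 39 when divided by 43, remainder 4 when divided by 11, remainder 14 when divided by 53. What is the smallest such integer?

470760

From x ≡ 19 (mod 23) write x = 19 + 23t. Substituting into x ≡ 39 (mod 43) gives 23t ≡ 20 (mod 43), and since 23⁻¹ ≡ 15 (mod 43), t ≡ 42. Hence x ≡ 19 + 23·42 = 985 (mod 989).
From x ≡ 985 (mod 989) write x = 985 + 989t. Substituting into x ≡ 4 (mod 11) gives 989t ≡ 9 (mod 11), and since 10⁻¹ ≡ 10 (mod 11), t ≡ 2. Hence x ≡ 985 + 989·2 = 2963 (mod 10879).
From x ≡ 2963 (mod 10879) write x = 2963 + 10879t. Substituting into x ≡ 14 (mod 53) gives 10879t ≡ 19 (mod 53), and since 14⁻¹ ≡ 19 (mod 53), t ≡ 43. Hence x ≡ 2963 + 10879·43 = 470760 (mod 576587).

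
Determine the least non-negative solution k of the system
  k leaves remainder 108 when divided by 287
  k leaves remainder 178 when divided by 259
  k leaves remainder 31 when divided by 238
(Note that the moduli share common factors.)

218515

gcd(287, 259) = 7 and 7 | (178 − 108), so the pair is consistent; merging gives k ≡ 6135 (mod 10619), where 10619 = lcm(287, 259).
gcd(10619, 238) = 7 and 7 | (31 − 6135), so the pair is consistent; merging gives k ≡ 218515 (mod 361046), where 361046 = lcm(10619, 238).
The solution is unique modulo lcm(287, 259, 238) = 361046.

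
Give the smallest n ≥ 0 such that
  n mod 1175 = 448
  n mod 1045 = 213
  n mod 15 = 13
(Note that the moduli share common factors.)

gcd(1175, 1045) = 5 and 5 | (213 − 448), so the pair is consistent; merging gives n ≡ 196673 (mod 245575), where 245575 = lcm(1175, 1045).
gcd(245575, 15) = 5 and 5 | (13 − 196673), so the pair is consistent; merging gives n ≡ 687823 (mod 736725), where 736725 = lcm(245575, 15).
The solution is unique modulo lcm(1175, 1045, 15) = 736725.

687823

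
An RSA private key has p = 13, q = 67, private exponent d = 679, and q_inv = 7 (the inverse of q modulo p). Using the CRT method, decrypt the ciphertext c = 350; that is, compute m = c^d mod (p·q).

662

d_p = d mod (p−1) = 679 mod 12 = 7; d_q = d mod (q−1) = 19.
m₁ = c^(d_p) mod p: c ≡ 12 (mod 13), and 12^7 mod 13 = 12.
m₂ = c^(d_q) mod q: c ≡ 15 (mod 67), and 15^19 mod 67 = 59.
h = q_inv·(m₁ − m₂) mod p = 7·(12 − 59) mod 13 = 9.
m = m₂ + h·q = 59 + 9·67 = 662.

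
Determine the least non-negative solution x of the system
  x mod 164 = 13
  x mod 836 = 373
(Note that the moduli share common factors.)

32977

gcd(164, 836) = 4 and 4 | (373 − 13), so the pair is consistent; merging gives x ≡ 32977 (mod 34276), where 34276 = lcm(164, 836).
The solution is unique modulo lcm(164, 836) = 34276.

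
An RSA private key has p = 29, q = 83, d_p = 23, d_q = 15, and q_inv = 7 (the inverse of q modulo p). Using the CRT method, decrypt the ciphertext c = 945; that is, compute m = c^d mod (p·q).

m₁ = c^(d_p) mod p: c ≡ 17 (mod 29), and 17^23 mod 29 = 12.
m₂ = c^(d_q) mod q: c ≡ 32 (mod 83), and 32^15 mod 83 = 24.
h = q_inv·(m₁ − m₂) mod p = 7·(12 − 24) mod 29 = 3.
m = m₂ + h·q = 24 + 3·83 = 273.

273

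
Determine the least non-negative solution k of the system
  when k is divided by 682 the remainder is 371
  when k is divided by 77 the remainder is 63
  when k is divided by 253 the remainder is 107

gcd(682, 77) = 11 and 11 | (63 − 371), so the pair is consistent; merging gives k ≡ 371 (mod 4774), where 4774 = lcm(682, 77).
gcd(4774, 253) = 11 and 11 | (107 − 371), so the pair is consistent; merging gives k ≡ 38563 (mod 109802), where 109802 = lcm(4774, 253).
The solution is unique modulo lcm(682, 77, 253) = 109802.

38563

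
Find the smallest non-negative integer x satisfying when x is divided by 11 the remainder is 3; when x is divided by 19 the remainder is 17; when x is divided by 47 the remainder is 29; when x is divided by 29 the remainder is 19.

The moduli are pairwise coprime; N = 11·19·47·29 = 284867.
N/11 = 25897; 25897 ≡ 3 (mod 11); 3·4 ≡ 1, so inverse 4.
N/19 = 14993; 14993 ≡ 2 (mod 19); 2·10 ≡ 1, so inverse 10.
N/47 = 6061; 6061 ≡ 45 (mod 47); 45·23 ≡ 1, so inverse 23.
N/29 = 9823; 9823 ≡ 21 (mod 29); 21·18 ≡ 1, so inverse 18.
x ≡ 3·25897·4 + 17·14993·10 + 29·6061·23 + 19·9823·18 = 10261727.
10261727 mod 284867 = 6515.

6515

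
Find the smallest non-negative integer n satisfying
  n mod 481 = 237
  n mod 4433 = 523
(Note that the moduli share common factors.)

gcd(481, 4433) = 13 and 13 | (523 − 237), so the pair is consistent; merging gives n ≡ 111348 (mod 164021), where 164021 = lcm(481, 4433).
The solution is unique modulo lcm(481, 4433) = 164021.

111348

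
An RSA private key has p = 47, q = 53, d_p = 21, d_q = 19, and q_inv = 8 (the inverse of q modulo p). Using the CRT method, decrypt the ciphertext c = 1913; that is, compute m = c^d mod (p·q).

m₁ = c^(d_p) mod p: c ≡ 33 (mod 47), and 33^21 mod 47 = 41.
m₂ = c^(d_q) mod q: c ≡ 5 (mod 53), and 5^19 mod 53 = 35.
h = q_inv·(m₁ − m₂) mod p = 8·(41 − 35) mod 47 = 1.
m = m₂ + h·q = 35 + 1·53 = 88.

88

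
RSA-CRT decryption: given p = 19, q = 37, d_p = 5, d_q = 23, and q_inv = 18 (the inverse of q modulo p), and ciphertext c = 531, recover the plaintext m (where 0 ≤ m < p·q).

113

m₁ = c^(d_p) mod p: c ≡ 18 (mod 19), and 18^5 mod 19 = 18.
m₂ = c^(d_q) mod q: c ≡ 13 (mod 37), and 13^23 mod 37 = 2.
h = q_inv·(m₁ − m₂) mod p = 18·(18 − 2) mod 19 = 3.
m = m₂ + h·q = 2 + 3·37 = 113.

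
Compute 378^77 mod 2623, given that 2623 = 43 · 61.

Mod 43: 378 ≡ 34; by Fermat, exponent reduces to 77 mod 42 = 35; 34^35 ≡ 37 (mod 43).
Mod 61: 378 ≡ 12; by Fermat, exponent reduces to 77 mod 60 = 17; 12^17 ≡ 22 (mod 61).
Combine by CRT: x ≡ 37 (mod 43), x ≡ 22 (mod 61) ⇒ x ≡ 510 (mod 2623).

510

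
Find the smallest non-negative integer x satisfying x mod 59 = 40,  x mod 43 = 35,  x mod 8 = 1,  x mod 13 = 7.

The moduli are pairwise coprime; N = 59·43·8·13 = 263848.
N/59 = 4472; 4472 ≡ 47 (mod 59); 47·54 ≡ 1, so inverse 54.
N/43 = 6136; 6136 ≡ 30 (mod 43); 30·33 ≡ 1, so inverse 33.
N/8 = 32981; 32981 ≡ 5 (mod 8); 5·5 ≡ 1, so inverse 5.
N/13 = 20296; 20296 ≡ 3 (mod 13); 3·9 ≡ 1, so inverse 9.
x ≡ 40·4472·54 + 35·6136·33 + 1·32981·5 + 7·20296·9 = 18190153.
18190153 mod 263848 = 248489.

248489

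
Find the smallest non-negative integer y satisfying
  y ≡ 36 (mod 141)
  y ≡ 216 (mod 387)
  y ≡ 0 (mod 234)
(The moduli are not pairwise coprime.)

420498

Combine the congruences pairwise.
gcd(141, 387) = 3 and 3 | (216 − 36), so the pair is consistent; merging gives y ≡ 2151 (mod 18189), where 18189 = lcm(141, 387).
gcd(18189, 234) = 9 and 9 | (0 − 2151), so the pair is consistent; merging gives y ≡ 420498 (mod 472914), where 472914 = lcm(18189, 234).
The solution is unique modulo lcm(141, 387, 234) = 472914.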